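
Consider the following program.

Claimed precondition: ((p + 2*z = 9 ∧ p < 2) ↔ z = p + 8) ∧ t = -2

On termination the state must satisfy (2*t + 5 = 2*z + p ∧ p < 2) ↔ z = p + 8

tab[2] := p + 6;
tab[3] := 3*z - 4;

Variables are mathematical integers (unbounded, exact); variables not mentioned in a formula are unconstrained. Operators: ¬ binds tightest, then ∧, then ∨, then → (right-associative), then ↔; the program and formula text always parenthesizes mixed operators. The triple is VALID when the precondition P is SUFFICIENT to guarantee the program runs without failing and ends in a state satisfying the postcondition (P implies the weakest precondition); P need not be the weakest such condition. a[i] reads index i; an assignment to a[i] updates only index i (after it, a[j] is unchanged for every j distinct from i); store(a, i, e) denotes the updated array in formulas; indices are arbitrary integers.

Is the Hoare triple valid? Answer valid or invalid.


Working backward. After the program, the postcondition (2*t + 5 = 2*z + p ∧ p < 2) ↔ z = p + 8 must hold; in canonical form it is (2*t = p + 2*z - 5 ∧ p < 2) ↔ z = p + 8.
Before tab[3] := 3*z - 4: (2*t = p + 2*z - 5 ∧ p < 2) ↔ z = p + 8
Before tab[2] := p + 6: (2*t = p + 2*z - 5 ∧ p < 2) ↔ z = p + 8
The weakest precondition is (2*t = p + 2*z - 5 ∧ p < 2) ↔ z = p + 8.
Check whether ((p + 2*z = 9 ∧ p < 2) ↔ z = p + 8) ∧ t = -2 implies it.
Countermodel: at the initial state p = 1, t = -2, z = 0, the precondition holds but the weakest precondition fails.
Answer: invalid


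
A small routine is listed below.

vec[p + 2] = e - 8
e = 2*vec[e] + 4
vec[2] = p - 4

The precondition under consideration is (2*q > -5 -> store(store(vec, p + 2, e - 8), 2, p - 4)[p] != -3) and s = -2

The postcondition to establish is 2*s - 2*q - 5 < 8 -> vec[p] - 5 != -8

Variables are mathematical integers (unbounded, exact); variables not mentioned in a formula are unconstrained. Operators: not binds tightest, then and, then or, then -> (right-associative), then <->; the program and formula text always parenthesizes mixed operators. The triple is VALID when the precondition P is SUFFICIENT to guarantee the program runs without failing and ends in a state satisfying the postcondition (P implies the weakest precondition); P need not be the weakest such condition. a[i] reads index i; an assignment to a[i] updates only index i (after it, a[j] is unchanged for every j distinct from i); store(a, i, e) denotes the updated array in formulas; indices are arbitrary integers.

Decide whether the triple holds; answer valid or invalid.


Working backward. After the program, the postcondition 2*s - 2*q - 5 < 8 -> vec[p] - 5 != -8 must hold; in canonical form it is 2*s < 2*q + 13 -> vec[p] != -3.
Before vec[2] := p - 4: 2*s < 2*q + 13 -> store(vec, 2, p - 4)[p] != -3
Before e := 2*vec[e] + 4: 2*s < 2*q + 13 -> store(vec, 2, p - 4)[p] != -3
Before vec[p + 2] := e - 8: 2*s < 2*q + 13 -> store(store(vec, p + 2, e - 8), 2, p - 4)[p] != -3
The weakest precondition is 2*s < 2*q + 13 -> store(store(vec, p + 2, e - 8), 2, p - 4)[p] != -3.
Check whether (2*q > -5 -> store(store(vec, p + 2, e - 8), 2, p - 4)[p] != -3) and s = -2 implies it.
Countermodel: at the initial state e = 11, p = 0, q = -3, s = -2, vec = {[0] = -3, [2] = 3, elsewhere 3}, the precondition holds but the weakest precondition fails.
Answer: invalid


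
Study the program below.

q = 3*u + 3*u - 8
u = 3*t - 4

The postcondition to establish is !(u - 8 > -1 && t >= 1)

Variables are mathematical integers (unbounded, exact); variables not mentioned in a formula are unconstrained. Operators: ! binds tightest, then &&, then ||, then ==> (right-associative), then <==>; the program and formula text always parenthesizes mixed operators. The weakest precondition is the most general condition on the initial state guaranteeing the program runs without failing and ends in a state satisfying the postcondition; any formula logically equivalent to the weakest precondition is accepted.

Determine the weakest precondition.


Working backward. After the program, the postcondition !(u - 8 > -1 && t >= 1) must hold; in canonical form it is !(u > 7 && t >= 1).
Before u := 3*t - 4: !(3*t > 11 && t >= 1)
Before q := 3*u + 3*u - 8: !(3*t > 11 && t >= 1)
Answer: WP = !(3*t > 11 && t >= 1)


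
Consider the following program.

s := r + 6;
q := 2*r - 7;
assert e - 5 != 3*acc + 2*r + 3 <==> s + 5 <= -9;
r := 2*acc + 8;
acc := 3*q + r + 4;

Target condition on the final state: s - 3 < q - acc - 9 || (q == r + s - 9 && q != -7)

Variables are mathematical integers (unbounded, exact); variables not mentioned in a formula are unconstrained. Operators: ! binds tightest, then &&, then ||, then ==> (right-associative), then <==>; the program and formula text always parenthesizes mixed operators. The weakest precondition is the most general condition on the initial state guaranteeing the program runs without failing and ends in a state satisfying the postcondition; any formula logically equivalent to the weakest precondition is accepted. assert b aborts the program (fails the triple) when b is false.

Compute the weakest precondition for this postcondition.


Working backward. After the program, the postcondition s - 3 < q - acc - 9 || (q == r + s - 9 && q != -7) must hold; in canonical form it is acc + s < q - 6 || (q == r + s - 9 && q != -7).
Before acc := 3*q + r + 4: 2*q + r + s < -10 || (q == r + s - 9 && q != -7)
Before r := 2*acc + 8: 2*acc + 2*q + s < -18 || (q == 2*acc + s - 1 && q != -7)
Before assert e - 5 != 3*acc + 2*r + 3 <==> s + 5 <= -9: (e != 3*acc + 2*r + 8 <==> s <= -14) && (2*acc + 2*q + s < -18 || (q == 2*acc + s - 1 && q != -7))
Before q := 2*r - 7: (e != 3*acc + 2*r + 8 <==> s <= -14) && (2*acc + 4*r + s < -4 || (2*r == 2*acc + s + 6 && 2*r != 0))
Before s := r + 6: (e != 3*acc + 2*r + 8 <==> r <= -20) && (2*acc + 5*r < -10 || (r == 2*acc + 12 && 2*r != 0))
Answer: WP = (e != 3*acc + 2*r + 8 <==> r <= -20) && (2*acc + 5*r < -10 || (r == 2*acc + 12 && 2*r != 0))


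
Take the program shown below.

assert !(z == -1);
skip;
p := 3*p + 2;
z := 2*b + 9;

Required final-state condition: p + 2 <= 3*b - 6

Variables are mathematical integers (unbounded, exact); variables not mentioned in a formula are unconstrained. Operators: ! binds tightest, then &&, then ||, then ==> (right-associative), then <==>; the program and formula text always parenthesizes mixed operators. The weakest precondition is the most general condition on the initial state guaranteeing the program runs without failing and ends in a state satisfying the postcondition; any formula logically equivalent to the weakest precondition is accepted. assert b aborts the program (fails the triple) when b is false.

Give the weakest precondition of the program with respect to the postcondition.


Working backward. After the program, the postcondition p + 2 <= 3*b - 6 must hold; in canonical form it is p <= 3*b - 8.
Before z := 2*b + 9: p <= 3*b - 8
Before p := 3*p + 2: 3*p <= 3*b - 10
Before skip: 3*p <= 3*b - 10
Before assert !(z == -1): (!(z == -1)) && 3*p <= 3*b - 10
Answer: WP = (!(z == -1)) && 3*p <= 3*b - 10


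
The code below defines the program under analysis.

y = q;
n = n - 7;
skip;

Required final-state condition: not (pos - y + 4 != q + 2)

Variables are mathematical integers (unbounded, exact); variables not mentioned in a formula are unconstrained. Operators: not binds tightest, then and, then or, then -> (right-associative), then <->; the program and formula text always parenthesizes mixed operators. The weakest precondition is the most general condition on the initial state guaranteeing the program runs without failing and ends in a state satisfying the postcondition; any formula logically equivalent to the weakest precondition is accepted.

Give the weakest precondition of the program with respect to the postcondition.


Working backward. After the program, the postcondition not (pos - y + 4 != q + 2) must hold; in canonical form it is not (pos != q + y - 2).
Before skip: not (pos != q + y - 2)
Before n := n - 7: not (pos != q + y - 2)
Before y := q: not (pos != 2*q - 2)
Answer: WP = not (pos != 2*q - 2)


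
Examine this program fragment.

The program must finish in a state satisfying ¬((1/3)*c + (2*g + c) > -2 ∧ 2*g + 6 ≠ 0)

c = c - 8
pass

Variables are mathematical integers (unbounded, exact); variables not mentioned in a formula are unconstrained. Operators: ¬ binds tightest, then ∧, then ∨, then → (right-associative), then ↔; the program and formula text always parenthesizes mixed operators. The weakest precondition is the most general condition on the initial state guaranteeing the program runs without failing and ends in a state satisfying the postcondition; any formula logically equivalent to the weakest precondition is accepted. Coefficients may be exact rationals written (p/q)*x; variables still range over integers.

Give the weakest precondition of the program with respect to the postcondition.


Working backward. After the program, the postcondition ¬((1/3)*c + (2*g + c) > -2 ∧ 2*g + 6 ≠ 0) must hold; in canonical form it is ¬((4/3)*c + 2*g > -2 ∧ 2*g ≠ -6).
Before skip: ¬((4/3)*c + 2*g > -2 ∧ 2*g ≠ -6)
Before c := c - 8: ¬((4/3)*c + 2*g > 26/3 ∧ 2*g ≠ -6)
Answer: WP = ¬((4/3)*c + 2*g > 26/3 ∧ 2*g ≠ -6)


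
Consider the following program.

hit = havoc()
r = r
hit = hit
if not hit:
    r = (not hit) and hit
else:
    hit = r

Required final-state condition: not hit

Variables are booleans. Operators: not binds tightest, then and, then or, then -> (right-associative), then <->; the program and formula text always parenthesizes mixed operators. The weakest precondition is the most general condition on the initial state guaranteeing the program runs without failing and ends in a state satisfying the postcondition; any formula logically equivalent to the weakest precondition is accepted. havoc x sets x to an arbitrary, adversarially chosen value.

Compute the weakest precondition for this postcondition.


Working backward. After the program, not hit must hold.
Then branch requires not hit; else branch requires not r.
Before the if: hit -> (not r)
Before hit := hit: hit -> (not r)
Before r := r: hit -> (not r)
Before havoc hit: not r
Answer: WP = not r


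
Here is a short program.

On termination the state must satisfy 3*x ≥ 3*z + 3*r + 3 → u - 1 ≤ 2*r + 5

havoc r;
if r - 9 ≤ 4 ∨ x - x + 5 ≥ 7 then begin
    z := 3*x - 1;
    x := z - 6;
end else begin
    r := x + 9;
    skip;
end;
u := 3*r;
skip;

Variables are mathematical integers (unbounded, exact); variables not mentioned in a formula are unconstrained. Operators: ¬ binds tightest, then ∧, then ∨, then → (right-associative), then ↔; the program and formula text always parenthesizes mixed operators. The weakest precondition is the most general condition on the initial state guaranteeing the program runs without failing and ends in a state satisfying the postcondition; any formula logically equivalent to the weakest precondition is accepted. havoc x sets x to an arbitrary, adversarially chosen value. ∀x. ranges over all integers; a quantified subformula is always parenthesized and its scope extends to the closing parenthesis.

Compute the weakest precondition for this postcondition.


Working backward. After the program, the postcondition 3*x ≥ 3*z + 3*r + 3 → u - 1 ≤ 2*r + 5 must hold; in canonical form it is 3*x ≥ 3*r + 3*z + 3 → u ≤ 2*r + 6.
Before skip: 3*x ≥ 3*r + 3*z + 3 → u ≤ 2*r + 6
Before u := 3*r: 3*x ≥ 3*r + 3*z + 3 → r ≤ 6
Then branch requires 3*r ≤ -21 → r ≤ 6; else branch requires 3*z ≤ -30 → x ≤ -3.
Before the if: (r ≤ 13 → (3*r ≤ -21 → r ≤ 6)) ∧ ((¬(r ≤ 13)) → (3*z ≤ -30 → x ≤ -3))
Before havoc r: ∀r_1. ((r_1 ≤ 13 → (3*r_1 ≤ -21 → r_1 ≤ 6)) ∧ ((¬(r_1 ≤ 13)) → (3*z ≤ -30 → x ≤ -3)))
Answer: WP = ∀r_1. ((r_1 ≤ 13 → (3*r_1 ≤ -21 → r_1 ≤ 6)) ∧ ((¬(r_1 ≤ 13)) → (3*z ≤ -30 → x ≤ -3)))


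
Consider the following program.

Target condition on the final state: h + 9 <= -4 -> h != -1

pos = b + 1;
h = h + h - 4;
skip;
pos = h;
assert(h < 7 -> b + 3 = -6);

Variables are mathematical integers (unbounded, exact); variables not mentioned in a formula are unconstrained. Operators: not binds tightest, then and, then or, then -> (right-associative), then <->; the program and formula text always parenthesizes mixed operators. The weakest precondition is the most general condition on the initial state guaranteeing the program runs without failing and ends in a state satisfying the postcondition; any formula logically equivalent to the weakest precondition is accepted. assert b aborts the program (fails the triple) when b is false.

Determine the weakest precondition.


Working backward. After the program, the postcondition h + 9 <= -4 -> h != -1 must hold; in canonical form it is h <= -13 -> h != -1.
Before assert h < 7 -> b + 3 = -6: (h < 7 -> b = -9) and (h <= -13 -> h != -1)
Before pos := h: (h < 7 -> b = -9) and (h <= -13 -> h != -1)
Before skip: (h < 7 -> b = -9) and (h <= -13 -> h != -1)
Before h := h + h - 4: (2*h < 11 -> b = -9) and (2*h <= -9 -> 2*h != 3)
Before pos := b + 1: (2*h < 11 -> b = -9) and (2*h <= -9 -> 2*h != 3)
Answer: WP = (2*h < 11 -> b = -9) and (2*h <= -9 -> 2*h != 3)


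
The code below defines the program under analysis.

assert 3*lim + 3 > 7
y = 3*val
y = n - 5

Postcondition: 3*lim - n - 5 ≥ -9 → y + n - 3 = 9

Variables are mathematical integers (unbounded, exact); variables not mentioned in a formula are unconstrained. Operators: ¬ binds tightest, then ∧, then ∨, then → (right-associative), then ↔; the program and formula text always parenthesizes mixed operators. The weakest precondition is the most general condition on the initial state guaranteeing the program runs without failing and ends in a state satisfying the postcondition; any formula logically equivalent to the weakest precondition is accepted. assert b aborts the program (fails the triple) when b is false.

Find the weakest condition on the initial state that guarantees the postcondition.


Working backward. After the program, the postcondition 3*lim - n - 5 ≥ -9 → y + n - 3 = 9 must hold; in canonical form it is 3*lim ≥ n - 4 → n + y = 12.
Before y := n - 5: 3*lim ≥ n - 4 → 2*n = 17
Before y := 3*val: 3*lim ≥ n - 4 → 2*n = 17
Before assert 3*lim + 3 > 7: 3*lim > 4 ∧ (3*lim ≥ n - 4 → 2*n = 17)
Answer: WP = 3*lim > 4 ∧ (3*lim ≥ n - 4 → 2*n = 17)


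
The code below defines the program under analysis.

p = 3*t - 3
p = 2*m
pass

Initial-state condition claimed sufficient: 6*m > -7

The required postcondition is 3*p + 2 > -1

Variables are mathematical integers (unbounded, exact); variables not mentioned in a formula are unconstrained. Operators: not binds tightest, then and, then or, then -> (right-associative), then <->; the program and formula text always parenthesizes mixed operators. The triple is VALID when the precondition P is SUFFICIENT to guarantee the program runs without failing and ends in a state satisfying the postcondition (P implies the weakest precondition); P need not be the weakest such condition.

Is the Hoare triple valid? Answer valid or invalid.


Working backward. After the program, the postcondition 3*p + 2 > -1 must hold; in canonical form it is 3*p > -3.
Before skip: 3*p > -3
Before p := 2*m: 6*m > -3
Before p := 3*t - 3: 6*m > -3
The weakest precondition is 6*m > -3.
Check whether 6*m > -7 implies it.
Countermodel: at the initial state m = -1, the precondition holds but the weakest precondition fails.
Answer: invalid


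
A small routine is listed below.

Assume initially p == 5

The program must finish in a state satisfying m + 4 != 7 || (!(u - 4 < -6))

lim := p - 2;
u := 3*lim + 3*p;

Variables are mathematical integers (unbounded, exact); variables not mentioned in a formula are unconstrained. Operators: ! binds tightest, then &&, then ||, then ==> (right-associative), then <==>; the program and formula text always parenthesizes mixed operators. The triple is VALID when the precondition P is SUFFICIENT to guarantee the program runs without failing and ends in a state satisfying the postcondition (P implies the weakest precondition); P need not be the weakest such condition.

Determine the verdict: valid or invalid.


Working backward. After the program, the postcondition m + 4 != 7 || (!(u - 4 < -6)) must hold; in canonical form it is m != 3 || (!(u < -2)).
Before u := 3*lim + 3*p: m != 3 || (!(3*lim + 3*p < -2))
Before lim := p - 2: m != 3 || (!(6*p < 4))
The weakest precondition is m != 3 || (!(6*p < 4)).
Check whether p == 5 implies it.
Every state satisfying the precondition satisfies the weakest precondition: the implication holds.
Answer: valid


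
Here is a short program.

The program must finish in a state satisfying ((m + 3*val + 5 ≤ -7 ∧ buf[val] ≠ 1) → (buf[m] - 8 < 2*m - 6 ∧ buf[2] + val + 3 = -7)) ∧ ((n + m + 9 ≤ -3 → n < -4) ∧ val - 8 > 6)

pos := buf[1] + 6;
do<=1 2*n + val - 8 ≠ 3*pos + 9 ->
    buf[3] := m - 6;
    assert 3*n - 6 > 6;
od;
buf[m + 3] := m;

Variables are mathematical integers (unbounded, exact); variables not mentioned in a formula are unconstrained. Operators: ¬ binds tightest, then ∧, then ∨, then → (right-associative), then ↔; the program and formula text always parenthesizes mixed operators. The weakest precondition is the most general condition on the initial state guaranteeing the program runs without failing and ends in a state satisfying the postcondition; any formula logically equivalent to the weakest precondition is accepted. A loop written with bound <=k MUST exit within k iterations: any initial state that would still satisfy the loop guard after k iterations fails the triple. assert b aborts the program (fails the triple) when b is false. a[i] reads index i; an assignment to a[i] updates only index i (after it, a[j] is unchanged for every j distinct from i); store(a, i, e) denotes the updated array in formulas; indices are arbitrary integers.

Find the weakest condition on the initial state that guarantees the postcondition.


Working backward. After the program, the postcondition ((m + 3*val + 5 ≤ -7 ∧ buf[val] ≠ 1) → (buf[m] - 8 < 2*m - 6 ∧ buf[2] + val + 3 = -7)) ∧ ((n + m + 9 ≤ -3 → n < -4) ∧ val - 8 > 6) must hold; in canonical form it is ((m + 3*val ≤ -12 ∧ buf[val] ≠ 1) → (buf[m] < 2*m + 2 ∧ buf[2] + val = -10)) ∧ (m + n ≤ -12 → n < -4) ∧ val > 14.
Before buf[m + 3] := m: ((m + 3*val ≤ -12 ∧ store(buf, m + 3, m)[val] ≠ 1) → (store(buf, m + 3, m)[m] < 2*m + 2 ∧ store(buf, m + 3, m)[2] + val = -10)) ∧ (m + n ≤ -12 → n < -4) ∧ val > 14
Before the loop (bound <=1), unroll the exhaustion recursion (WP_0 = exit-now case; WP_j = one more guarded iteration, up to j = 1):
  WP_0: (¬(2*n + val ≠ 3*pos + 17)) ∧ ((m + 3*val ≤ -12 ∧ store(buf, m + 3, m)[val] ≠ 1) → (store(buf, m + 3, m)[m] < 2*m + 2 ∧ store(buf, m + 3, m)[2] + val = -10)) ∧ (m + n ≤ -12 → n < -4) ∧ val > 14
  WP_1: (2*n + val ≠ 3*pos + 17 → (3*n > 12 ∧ (¬(2*n + val ≠ 3*pos + 17)) ∧ ((m + 3*val ≤ -12 ∧ store(store(buf, 3, m - 6), m + 3, m)[val] ≠ 1) → (store(store(buf, 3, m - 6), m + 3, m)[m] < 2*m + 2 ∧ store(store(buf, 3, m - 6), m + 3, m)[2] + val = -10)) ∧ (m + n ≤ -12 → n < -4) ∧ val > 14)) ∧ ((¬(2*n + val ≠ 3*pos + 17)) → (((m + 3*val ≤ -12 ∧ store(buf, m + 3, m)[val] ≠ 1) → (store(buf, m + 3, m)[m] < 2*m + 2 ∧ store(buf, m + 3, m)[2] + val = -10)) ∧ (m + n ≤ -12 → n < -4) ∧ val > 14))
So before the loop: (2*n + val ≠ 3*pos + 17 → (3*n > 12 ∧ (¬(2*n + val ≠ 3*pos + 17)) ∧ ((m + 3*val ≤ -12 ∧ store(store(buf, 3, m - 6), m + 3, m)[val] ≠ 1) → (store(store(buf, 3, m - 6), m + 3, m)[m] < 2*m + 2 ∧ store(store(buf, 3, m - 6), m + 3, m)[2] + val = -10)) ∧ (m + n ≤ -12 → n < -4) ∧ val > 14)) ∧ ((¬(2*n + val ≠ 3*pos + 17)) → (((m + 3*val ≤ -12 ∧ store(buf, m + 3, m)[val] ≠ 1) → (store(buf, m + 3, m)[m] < 2*m + 2 ∧ store(buf, m + 3, m)[2] + val = -10)) ∧ (m + n ≤ -12 → n < -4) ∧ val > 14))
Before pos := buf[1] + 6: (2*n + val ≠ 3*buf[1] + 35 → (3*n > 12 ∧ (¬(2*n + val ≠ 3*buf[1] + 35)) ∧ ((m + 3*val ≤ -12 ∧ store(store(buf, 3, m - 6), m + 3, m)[val] ≠ 1) → (store(store(buf, 3, m - 6), m + 3, m)[m] < 2*m + 2 ∧ store(store(buf, 3, m - 6), m + 3, m)[2] + val = -10)) ∧ (m + n ≤ -12 → n < -4) ∧ val > 14)) ∧ ((¬(2*n + val ≠ 3*buf[1] + 35)) → (((m + 3*val ≤ -12 ∧ store(buf, m + 3, m)[val] ≠ 1) → (store(buf, m + 3, m)[m] < 2*m + 2 ∧ store(buf, m + 3, m)[2] + val = -10)) ∧ (m + n ≤ -12 → n < -4) ∧ val > 14))
Answer: WP = (2*n + val ≠ 3*buf[1] + 35 → (3*n > 12 ∧ (¬(2*n + val ≠ 3*buf[1] + 35)) ∧ ((m + 3*val ≤ -12 ∧ store(store(buf, 3, m - 6), m + 3, m)[val] ≠ 1) → (store(store(buf, 3, m - 6), m + 3, m)[m] < 2*m + 2 ∧ store(store(buf, 3, m - 6), m + 3, m)[2] + val = -10)) ∧ (m + n ≤ -12 → n < -4) ∧ val > 14)) ∧ ((¬(2*n + val ≠ 3*buf[1] + 35)) → (((m + 3*val ≤ -12 ∧ store(buf, m + 3, m)[val] ≠ 1) → (store(buf, m + 3, m)[m] < 2*m + 2 ∧ store(buf, m + 3, m)[2] + val = -10)) ∧ (m + n ≤ -12 → n < -4) ∧ val > 14))


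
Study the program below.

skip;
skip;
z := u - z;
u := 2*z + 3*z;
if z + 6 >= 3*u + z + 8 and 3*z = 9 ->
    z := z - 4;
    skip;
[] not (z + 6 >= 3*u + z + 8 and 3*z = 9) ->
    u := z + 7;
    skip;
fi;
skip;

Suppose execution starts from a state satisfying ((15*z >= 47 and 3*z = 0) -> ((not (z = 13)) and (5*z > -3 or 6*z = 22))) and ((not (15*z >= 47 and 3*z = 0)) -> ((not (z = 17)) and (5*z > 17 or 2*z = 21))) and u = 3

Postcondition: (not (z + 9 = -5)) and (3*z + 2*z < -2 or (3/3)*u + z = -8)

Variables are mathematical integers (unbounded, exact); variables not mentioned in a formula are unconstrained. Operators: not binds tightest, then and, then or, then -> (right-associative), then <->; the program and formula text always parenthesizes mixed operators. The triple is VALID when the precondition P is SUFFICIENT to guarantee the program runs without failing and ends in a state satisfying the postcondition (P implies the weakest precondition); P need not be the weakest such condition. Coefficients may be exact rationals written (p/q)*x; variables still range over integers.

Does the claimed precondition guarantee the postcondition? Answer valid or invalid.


Working backward. After the program, the postcondition (not (z + 9 = -5)) and (3*z + 2*z < -2 or (3/3)*u + z = -8) must hold; in canonical form it is (not (z = -14)) and (5*z < -2 or u + z = -8).
Before skip: (not (z = -14)) and (5*z < -2 or u + z = -8)
Then branch requires (not (z = -10)) and (5*z < 18 or u + z = -4); else branch requires (not (z = -14)) and (5*z < -2 or 2*z = -15).
Before the if: ((3*u <= -2 and 3*z = 9) -> ((not (z = -10)) and (5*z < 18 or u + z = -4))) and ((not (3*u <= -2 and 3*z = 9)) -> ((not (z = -14)) and (5*z < -2 or 2*z = -15)))
Before u := 2*z + 3*z: ((15*z <= -2 and 3*z = 9) -> ((not (z = -10)) and (5*z < 18 or 6*z = -4))) and ((not (15*z <= -2 and 3*z = 9)) -> ((not (z = -14)) and (5*z < -2 or 2*z = -15)))
Before z := u - z: ((15*u <= 15*z - 2 and 3*u = 3*z + 9) -> ((not (u = z - 10)) and (5*u < 5*z + 18 or 6*u = 6*z - 4))) and ((not (15*u <= 15*z - 2 and 3*u = 3*z + 9)) -> ((not (u = z - 14)) and (5*u < 5*z - 2 or 2*u = 2*z - 15)))
Before skip: ((15*u <= 15*z - 2 and 3*u = 3*z + 9) -> ((not (u = z - 10)) and (5*u < 5*z + 18 or 6*u = 6*z - 4))) and ((not (15*u <= 15*z - 2 and 3*u = 3*z + 9)) -> ((not (u = z - 14)) and (5*u < 5*z - 2 or 2*u = 2*z - 15)))
Before skip: ((15*u <= 15*z - 2 and 3*u = 3*z + 9) -> ((not (u = z - 10)) and (5*u < 5*z + 18 or 6*u = 6*z - 4))) and ((not (15*u <= 15*z - 2 and 3*u = 3*z + 9)) -> ((not (u = z - 14)) and (5*u < 5*z - 2 or 2*u = 2*z - 15)))
The weakest precondition is ((15*u <= 15*z - 2 and 3*u = 3*z + 9) -> ((not (u = z - 10)) and (5*u < 5*z + 18 or 6*u = 6*z - 4))) and ((not (15*u <= 15*z - 2 and 3*u = 3*z + 9)) -> ((not (u = z - 14)) and (5*u < 5*z - 2 or 2*u = 2*z - 15))).
Check whether ((15*z >= 47 and 3*z = 0) -> ((not (z = 13)) and (5*z > -3 or 6*z = 22))) and ((not (15*z >= 47 and 3*z = 0)) -> ((not (z = 17)) and (5*z > 17 or 2*z = 21))) and u = 3 implies it.
Every state satisfying the precondition satisfies the weakest precondition: the implication holds.
Answer: valid


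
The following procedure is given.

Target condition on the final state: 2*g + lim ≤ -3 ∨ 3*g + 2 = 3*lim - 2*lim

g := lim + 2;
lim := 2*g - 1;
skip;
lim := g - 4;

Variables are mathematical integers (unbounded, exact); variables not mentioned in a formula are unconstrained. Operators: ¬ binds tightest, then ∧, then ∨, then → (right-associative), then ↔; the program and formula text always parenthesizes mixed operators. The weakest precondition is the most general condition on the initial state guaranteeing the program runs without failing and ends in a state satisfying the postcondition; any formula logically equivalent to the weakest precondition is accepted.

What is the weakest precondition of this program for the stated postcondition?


Working backward. After the program, the postcondition 2*g + lim ≤ -3 ∨ 3*g + 2 = 3*lim - 2*lim must hold; in canonical form it is 2*g + lim ≤ -3 ∨ 3*g = lim - 2.
Before lim := g - 4: 3*g ≤ 1 ∨ 2*g = -6
Before skip: 3*g ≤ 1 ∨ 2*g = -6
Before lim := 2*g - 1: 3*g ≤ 1 ∨ 2*g = -6
Before g := lim + 2: 3*lim ≤ -5 ∨ 2*lim = -10
Answer: WP = 3*lim ≤ -5 ∨ 2*lim = -10


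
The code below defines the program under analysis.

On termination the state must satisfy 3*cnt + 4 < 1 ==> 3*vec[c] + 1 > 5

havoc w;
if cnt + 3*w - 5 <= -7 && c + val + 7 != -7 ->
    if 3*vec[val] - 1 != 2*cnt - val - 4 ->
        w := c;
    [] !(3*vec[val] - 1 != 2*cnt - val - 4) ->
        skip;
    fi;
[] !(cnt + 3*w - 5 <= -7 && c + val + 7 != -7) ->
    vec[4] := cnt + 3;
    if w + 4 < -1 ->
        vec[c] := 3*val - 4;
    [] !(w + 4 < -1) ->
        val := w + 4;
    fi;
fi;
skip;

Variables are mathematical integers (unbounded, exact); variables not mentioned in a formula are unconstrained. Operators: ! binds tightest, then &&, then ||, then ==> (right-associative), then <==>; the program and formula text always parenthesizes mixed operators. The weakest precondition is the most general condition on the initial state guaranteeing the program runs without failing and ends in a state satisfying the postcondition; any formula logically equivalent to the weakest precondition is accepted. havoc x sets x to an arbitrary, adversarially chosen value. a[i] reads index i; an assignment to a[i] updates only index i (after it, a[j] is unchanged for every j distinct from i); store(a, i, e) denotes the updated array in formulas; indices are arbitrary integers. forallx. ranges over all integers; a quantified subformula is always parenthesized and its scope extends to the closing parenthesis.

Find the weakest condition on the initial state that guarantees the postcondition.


Working backward. After the program, the postcondition 3*cnt + 4 < 1 ==> 3*vec[c] + 1 > 5 must hold; in canonical form it is 3*cnt < -3 ==> 3*vec[c] > 4.
Before skip: 3*cnt < -3 ==> 3*vec[c] > 4
Then branch requires (3*vec[val] + val != 2*cnt - 3 ==> (3*cnt < -3 ==> 3*vec[c] > 4)) && ((!(3*vec[val] + val != 2*cnt - 3)) ==> (3*cnt < -3 ==> 3*vec[c] > 4)); else branch requires (w < -5 ==> (3*cnt < -3 ==> 3*store(store(vec, 4, cnt + 3), c, 3*val - 4)[c] > 4)) && ((!(w < -5)) ==> (3*cnt < -3 ==> 3*store(vec, 4, cnt + 3)[c] > 4)).
Before the if: ((cnt + 3*w <= -2 && c + val != -14) ==> ((3*vec[val] + val != 2*cnt - 3 ==> (3*cnt < -3 ==> 3*vec[c] > 4)) && ((!(3*vec[val] + val != 2*cnt - 3)) ==> (3*cnt < -3 ==> 3*vec[c] > 4)))) && ((!(cnt + 3*w <= -2 && c + val != -14)) ==> ((w < -5 ==> (3*cnt < -3 ==> 3*store(store(vec, 4, cnt + 3), c, 3*val - 4)[c] > 4)) && ((!(w < -5)) ==> (3*cnt < -3 ==> 3*store(vec, 4, cnt + 3)[c] > 4))))
Before havoc w: forall w_1. (((cnt + 3*w_1 <= -2 && c + val != -14) ==> ((3*vec[val] + val != 2*cnt - 3 ==> (3*cnt < -3 ==> 3*vec[c] > 4)) && ((!(3*vec[val] + val != 2*cnt - 3)) ==> (3*cnt < -3 ==> 3*vec[c] > 4)))) && ((!(cnt + 3*w_1 <= -2 && c + val != -14)) ==> ((w_1 < -5 ==> (3*cnt < -3 ==> 3*store(store(vec, 4, cnt + 3), c, 3*val - 4)[c] > 4)) && ((!(w_1 < -5)) ==> (3*cnt < -3 ==> 3*store(vec, 4, cnt + 3)[c] > 4)))))
Answer: WP = forall w_1. (((cnt + 3*w_1 <= -2 && c + val != -14) ==> ((3*vec[val] + val != 2*cnt - 3 ==> (3*cnt < -3 ==> 3*vec[c] > 4)) && ((!(3*vec[val] + val != 2*cnt - 3)) ==> (3*cnt < -3 ==> 3*vec[c] > 4)))) && ((!(cnt + 3*w_1 <= -2 && c + val != -14)) ==> ((w_1 < -5 ==> (3*cnt < -3 ==> 3*store(store(vec, 4, cnt + 3), c, 3*val - 4)[c] > 4)) && ((!(w_1 < -5)) ==> (3*cnt < -3 ==> 3*store(vec, 4, cnt + 3)[c] > 4)))))


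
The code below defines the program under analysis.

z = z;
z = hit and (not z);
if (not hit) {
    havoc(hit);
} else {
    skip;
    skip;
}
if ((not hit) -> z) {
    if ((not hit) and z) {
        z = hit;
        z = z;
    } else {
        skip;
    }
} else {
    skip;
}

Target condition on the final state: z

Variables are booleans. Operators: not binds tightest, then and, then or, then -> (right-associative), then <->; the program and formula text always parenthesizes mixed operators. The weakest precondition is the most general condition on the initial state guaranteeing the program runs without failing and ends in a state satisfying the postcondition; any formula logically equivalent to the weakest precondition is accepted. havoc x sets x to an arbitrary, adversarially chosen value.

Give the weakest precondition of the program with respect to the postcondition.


Working backward. After the program, z must hold.
Then branch requires (((not hit) and z) -> hit) and ((not ((not hit) and z)) -> z); else branch requires z.
Before the if: (((not hit) -> z) -> ((((not hit) and z) -> hit) and ((not ((not hit) and z)) -> z))) and ((not ((not hit) -> z)) -> z)
Then branch requires z and (z -> ((not z) and ((not z) -> z))) and ((not z) -> z); else branch requires (((not hit) -> z) -> ((((not hit) and z) -> hit) and ((not ((not hit) and z)) -> z))) and ((not ((not hit) -> z)) -> z).
Before the if: ((not hit) -> (z and (z -> ((not z) and ((not z) -> z))) and ((not z) -> z))) and (hit -> ((((not hit) -> z) -> ((((not hit) and z) -> hit) and ((not ((not hit) and z)) -> z))) and ((not ((not hit) -> z)) -> z)))
Before z := hit and (not z): ((not hit) -> (hit and (not z) and ((hit and (not z)) -> ((not (hit and (not z))) and ((not (hit and (not z))) -> (hit and (not z))))) and ((not (hit and (not z))) -> (hit and (not z))))) and (hit -> ((((not hit) -> (hit and (not z))) -> (hit and (not z))) and ((not ((not hit) -> (hit and (not z)))) -> (hit and (not z)))))
Before z := z: ((not hit) -> (hit and (not z) and ((hit and (not z)) -> ((not (hit and (not z))) and ((not (hit and (not z))) -> (hit and (not z))))) and ((not (hit and (not z))) -> (hit and (not z))))) and (hit -> ((((not hit) -> (hit and (not z))) -> (hit and (not z))) and ((not ((not hit) -> (hit and (not z)))) -> (hit and (not z)))))
Answer: WP = ((not hit) -> (hit and (not z) and ((hit and (not z)) -> ((not (hit and (not z))) and ((not (hit and (not z))) -> (hit and (not z))))) and ((not (hit and (not z))) -> (hit and (not z))))) and (hit -> ((((not hit) -> (hit and (not z))) -> (hit and (not z))) and ((not ((not hit) -> (hit and (not z)))) -> (hit and (not z)))))


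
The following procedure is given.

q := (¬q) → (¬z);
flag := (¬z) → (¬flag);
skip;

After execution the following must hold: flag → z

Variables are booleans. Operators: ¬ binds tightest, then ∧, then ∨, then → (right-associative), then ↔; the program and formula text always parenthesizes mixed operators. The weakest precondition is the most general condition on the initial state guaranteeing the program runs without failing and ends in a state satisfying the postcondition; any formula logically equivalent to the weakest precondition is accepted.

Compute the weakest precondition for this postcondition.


Working backward. After the program, flag → z must hold.
Before skip: flag → z
Before flag := (¬z) → (¬flag): ((¬z) → (¬flag)) → z
Before q := (¬q) → (¬z): ((¬z) → (¬flag)) → z
Answer: WP = ((¬z) → (¬flag)) → z


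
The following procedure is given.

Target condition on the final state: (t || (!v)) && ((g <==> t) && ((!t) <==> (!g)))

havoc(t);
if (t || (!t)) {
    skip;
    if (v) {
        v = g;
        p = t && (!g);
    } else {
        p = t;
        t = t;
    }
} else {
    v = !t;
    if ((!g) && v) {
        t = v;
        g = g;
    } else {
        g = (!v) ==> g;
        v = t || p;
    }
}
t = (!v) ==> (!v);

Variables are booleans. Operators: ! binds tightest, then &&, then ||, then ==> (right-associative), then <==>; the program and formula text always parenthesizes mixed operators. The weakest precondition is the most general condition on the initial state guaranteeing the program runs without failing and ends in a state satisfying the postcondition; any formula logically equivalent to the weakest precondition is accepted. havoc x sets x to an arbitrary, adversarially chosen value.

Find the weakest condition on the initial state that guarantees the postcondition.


Working backward. After the program, the postcondition (t || (!v)) && ((g <==> t) && ((!t) <==> (!g))) must hold; in canonical form it is (t || (!v)) && (g <==> t) && ((!t) <==> (!g)).
Before t := (!v) ==> (!v): g
Then branch requires (v ==> g) && ((!v) ==> g); else branch requires (((!g) && (!t)) ==> g) && ((!((!g) && (!t))) ==> (t ==> g)).
Before the if: (v ==> g) && ((!v) ==> g)
Before havoc t: (v ==> g) && ((!v) ==> g)
Answer: WP = (v ==> g) && ((!v) ==> g)


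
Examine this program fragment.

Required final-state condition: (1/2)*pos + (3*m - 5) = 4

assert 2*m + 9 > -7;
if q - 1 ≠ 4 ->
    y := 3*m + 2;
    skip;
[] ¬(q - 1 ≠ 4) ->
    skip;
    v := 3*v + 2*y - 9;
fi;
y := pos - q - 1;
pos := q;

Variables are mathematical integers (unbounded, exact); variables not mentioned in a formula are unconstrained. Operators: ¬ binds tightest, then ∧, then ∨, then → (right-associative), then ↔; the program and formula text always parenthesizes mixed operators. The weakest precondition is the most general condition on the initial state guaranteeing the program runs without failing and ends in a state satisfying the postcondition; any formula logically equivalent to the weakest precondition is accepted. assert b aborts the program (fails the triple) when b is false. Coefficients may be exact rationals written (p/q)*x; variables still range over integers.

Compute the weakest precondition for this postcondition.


Working backward. After the program, the postcondition (1/2)*pos + (3*m - 5) = 4 must hold; in canonical form it is 3*m + (1/2)*pos = 9.
Before pos := q: 3*m + (1/2)*q = 9
Before y := pos - q - 1: 3*m + (1/2)*q = 9
Then branch requires 3*m + (1/2)*q = 9; else branch requires 3*m + (1/2)*q = 9.
Before the if: (q ≠ 5 → 3*m + (1/2)*q = 9) ∧ ((¬(q ≠ 5)) → 3*m + (1/2)*q = 9)
Before assert 2*m + 9 > -7: 2*m > -16 ∧ (q ≠ 5 → 3*m + (1/2)*q = 9) ∧ ((¬(q ≠ 5)) → 3*m + (1/2)*q = 9)
Answer: WP = 2*m > -16 ∧ (q ≠ 5 → 3*m + (1/2)*q = 9) ∧ ((¬(q ≠ 5)) → 3*m + (1/2)*q = 9)


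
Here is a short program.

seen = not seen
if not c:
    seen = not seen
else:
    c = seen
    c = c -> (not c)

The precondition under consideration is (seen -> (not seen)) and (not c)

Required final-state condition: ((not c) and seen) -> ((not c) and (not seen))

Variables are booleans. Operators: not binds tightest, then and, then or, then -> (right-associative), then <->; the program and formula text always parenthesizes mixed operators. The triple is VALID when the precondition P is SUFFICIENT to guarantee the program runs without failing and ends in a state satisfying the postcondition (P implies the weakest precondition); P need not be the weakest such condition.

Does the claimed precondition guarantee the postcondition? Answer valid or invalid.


Working backward. After the program, ((not c) and seen) -> ((not c) and (not seen)) must hold.
Then branch requires ((not c) and (not seen)) -> ((not c) and seen); else branch requires ((not (seen -> (not seen))) and seen) -> ((not (seen -> (not seen))) and (not seen)).
Before the if: ((not c) -> (((not c) and (not seen)) -> ((not c) and seen))) and (c -> (((not (seen -> (not seen))) and seen) -> ((not (seen -> (not seen))) and (not seen))))
Before seen := not seen: ((not c) -> (((not c) and seen) -> ((not c) and (not seen)))) and (c -> (((not ((not seen) -> seen)) and (not seen)) -> ((not ((not seen) -> seen)) and seen)))
The weakest precondition is ((not c) -> (((not c) and seen) -> ((not c) and (not seen)))) and (c -> (((not ((not seen) -> seen)) and (not seen)) -> ((not ((not seen) -> seen)) and seen))).
Check whether (seen -> (not seen)) and (not c) implies it.
Every state satisfying the precondition satisfies the weakest precondition: the implication holds.
Answer: valid


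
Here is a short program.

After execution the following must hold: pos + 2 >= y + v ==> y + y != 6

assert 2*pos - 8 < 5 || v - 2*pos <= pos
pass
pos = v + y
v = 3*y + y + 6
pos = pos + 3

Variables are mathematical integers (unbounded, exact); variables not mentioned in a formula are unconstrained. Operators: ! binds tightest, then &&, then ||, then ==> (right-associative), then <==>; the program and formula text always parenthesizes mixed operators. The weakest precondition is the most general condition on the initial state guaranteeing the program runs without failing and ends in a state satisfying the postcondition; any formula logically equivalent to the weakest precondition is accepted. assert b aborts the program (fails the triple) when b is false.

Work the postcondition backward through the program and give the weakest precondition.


Working backward. After the program, the postcondition pos + 2 >= y + v ==> y + y != 6 must hold; in canonical form it is pos >= v + y - 2 ==> 2*y != 6.
Before pos := pos + 3: pos >= v + y - 5 ==> 2*y != 6
Before v := 3*y + y + 6: pos >= 5*y + 1 ==> 2*y != 6
Before pos := v + y: v >= 4*y + 1 ==> 2*y != 6
Before skip: v >= 4*y + 1 ==> 2*y != 6
Before assert 2*pos - 8 < 5 || v - 2*pos <= pos: (2*pos < 13 || v <= 3*pos) && (v >= 4*y + 1 ==> 2*y != 6)
Answer: WP = (2*pos < 13 || v <= 3*pos) && (v >= 4*y + 1 ==> 2*y != 6)


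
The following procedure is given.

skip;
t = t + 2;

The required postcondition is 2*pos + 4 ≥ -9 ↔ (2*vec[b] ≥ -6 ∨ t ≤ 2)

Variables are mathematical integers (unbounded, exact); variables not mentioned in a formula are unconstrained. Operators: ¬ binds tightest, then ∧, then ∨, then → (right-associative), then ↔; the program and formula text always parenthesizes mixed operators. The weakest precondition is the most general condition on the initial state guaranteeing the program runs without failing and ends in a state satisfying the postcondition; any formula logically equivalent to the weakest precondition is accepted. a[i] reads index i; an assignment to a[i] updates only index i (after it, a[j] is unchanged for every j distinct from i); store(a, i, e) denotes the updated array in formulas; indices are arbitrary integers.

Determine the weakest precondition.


Working backward. After the program, the postcondition 2*pos + 4 ≥ -9 ↔ (2*vec[b] ≥ -6 ∨ t ≤ 2) must hold; in canonical form it is 2*pos ≥ -13 ↔ (2*vec[b] ≥ -6 ∨ t ≤ 2).
Before t := t + 2: 2*pos ≥ -13 ↔ (2*vec[b] ≥ -6 ∨ t ≤ 0)
Before skip: 2*pos ≥ -13 ↔ (2*vec[b] ≥ -6 ∨ t ≤ 0)
Answer: WP = 2*pos ≥ -13 ↔ (2*vec[b] ≥ -6 ∨ t ≤ 0)


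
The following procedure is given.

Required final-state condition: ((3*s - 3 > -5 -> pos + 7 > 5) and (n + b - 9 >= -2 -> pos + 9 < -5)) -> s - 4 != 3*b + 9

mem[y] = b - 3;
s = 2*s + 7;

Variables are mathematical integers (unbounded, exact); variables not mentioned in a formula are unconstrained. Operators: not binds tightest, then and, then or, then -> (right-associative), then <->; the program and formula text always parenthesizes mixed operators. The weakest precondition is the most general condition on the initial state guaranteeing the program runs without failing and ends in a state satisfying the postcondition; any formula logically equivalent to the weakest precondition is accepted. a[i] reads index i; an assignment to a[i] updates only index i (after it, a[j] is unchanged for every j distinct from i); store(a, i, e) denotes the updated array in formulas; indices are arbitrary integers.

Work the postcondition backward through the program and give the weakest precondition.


Working backward. After the program, the postcondition ((3*s - 3 > -5 -> pos + 7 > 5) and (n + b - 9 >= -2 -> pos + 9 < -5)) -> s - 4 != 3*b + 9 must hold; in canonical form it is ((3*s > -2 -> pos > -2) and (b + n >= 7 -> pos < -14)) -> s != 3*b + 13.
Before s := 2*s + 7: ((6*s > -23 -> pos > -2) and (b + n >= 7 -> pos < -14)) -> 2*s != 3*b + 6
Before mem[y] := b - 3: ((6*s > -23 -> pos > -2) and (b + n >= 7 -> pos < -14)) -> 2*s != 3*b + 6
Answer: WP = ((6*s > -23 -> pos > -2) and (b + n >= 7 -> pos < -14)) -> 2*s != 3*b + 6
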